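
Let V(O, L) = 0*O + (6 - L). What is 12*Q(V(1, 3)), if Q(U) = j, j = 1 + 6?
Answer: 84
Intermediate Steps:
j = 7
V(O, L) = 6 - L (V(O, L) = 0 + (6 - L) = 6 - L)
Q(U) = 7
12*Q(V(1, 3)) = 12*7 = 84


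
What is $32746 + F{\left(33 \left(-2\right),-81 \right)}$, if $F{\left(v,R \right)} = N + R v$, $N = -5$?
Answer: $38087$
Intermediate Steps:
$F{\left(v,R \right)} = -5 + R v$
$32746 + F{\left(33 \left(-2\right),-81 \right)} = 32746 - \left(5 + 81 \cdot 33 \left(-2\right)\right) = 32746 - -5341 = 32746 + \left(-5 + 5346\right) = 32746 + 5341 = 38087$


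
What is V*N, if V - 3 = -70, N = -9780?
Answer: 655260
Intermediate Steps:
V = -67 (V = 3 - 70 = -67)
V*N = -67*(-9780) = 655260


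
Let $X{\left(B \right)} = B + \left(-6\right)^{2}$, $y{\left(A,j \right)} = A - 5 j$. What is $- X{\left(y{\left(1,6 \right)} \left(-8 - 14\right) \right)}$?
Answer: $-674$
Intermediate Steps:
$X{\left(B \right)} = 36 + B$ ($X{\left(B \right)} = B + 36 = 36 + B$)
$- X{\left(y{\left(1,6 \right)} \left(-8 - 14\right) \right)} = - (36 + \left(1 - 30\right) \left(-8 - 14\right)) = - (36 + \left(1 - 30\right) \left(-22\right)) = - (36 - -638) = - (36 + 638) = \left(-1\right) 674 = -674$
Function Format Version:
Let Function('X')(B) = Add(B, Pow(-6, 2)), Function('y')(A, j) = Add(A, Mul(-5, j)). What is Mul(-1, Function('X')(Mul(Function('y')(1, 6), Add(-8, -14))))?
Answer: -674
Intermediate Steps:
Function('X')(B) = Add(36, B) (Function('X')(B) = Add(B, 36) = Add(36, B))
Mul(-1, Function('X')(Mul(Function('y')(1, 6), Add(-8, -14)))) = Mul(-1, Add(36, Mul(Add(1, Mul(-5, 6)), Add(-8, -14)))) = Mul(-1, Add(36, Mul(Add(1, -30), -22))) = Mul(-1, Add(36, Mul(-29, -22))) = Mul(-1, Add(36, 638)) = Mul(-1, 674) = -674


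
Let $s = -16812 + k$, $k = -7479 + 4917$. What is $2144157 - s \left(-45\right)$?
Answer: $1272327$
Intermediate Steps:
$k = -2562$
$s = -19374$ ($s = -16812 - 2562 = -19374$)
$2144157 - s \left(-45\right) = 2144157 - \left(-19374\right) \left(-45\right) = 2144157 - 871830 = 1272327$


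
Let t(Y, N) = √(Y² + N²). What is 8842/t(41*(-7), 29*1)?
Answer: 4421*√83210/41605 ≈ 30.652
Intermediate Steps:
t(Y, N) = √(N² + Y²)
8842/t(41*(-7), 29*1) = 8842/(√((29*1)² + (41*(-7))²)) = 8842/(√(29² + (-287)²)) = 8842/(√(841 + 82369)) = 8842/(√83210) = 8842*(√83210/83210) = 4421*√83210/41605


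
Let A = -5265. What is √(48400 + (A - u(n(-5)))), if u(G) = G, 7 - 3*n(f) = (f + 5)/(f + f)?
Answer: √388194/3 ≈ 207.68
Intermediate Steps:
n(f) = 7/3 - (5 + f)/(6*f) (n(f) = 7/3 - (f + 5)/(3*(f + f)) = 7/3 - (5 + f)/(3*(2*f)) = 7/3 - (5 + f)*1/(2*f)/3 = 7/3 - (5 + f)/(6*f))
√(48400 + (A - u(n(-5)))) = √(48400 + (-5265 - (-5 + 13*(-5))/(6*(-5)))) = √(48400 + (-5265 - (-1)*(-5 - 65)/(6*5))) = √(48400 + (-5265 - (-1)*(-70)/(6*5))) = √(48400 + (-5265 - 1*7/3)) = √(48400 + (-5265 - 7/3)) = √(48400 - 15802/3) = √(129398/3) = √388194/3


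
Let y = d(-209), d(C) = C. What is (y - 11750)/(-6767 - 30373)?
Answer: 11959/37140 ≈ 0.32200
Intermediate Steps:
y = -209
(y - 11750)/(-6767 - 30373) = (-209 - 11750)/(-6767 - 30373) = -11959/(-37140) = -11959*(-1/37140) = 11959/37140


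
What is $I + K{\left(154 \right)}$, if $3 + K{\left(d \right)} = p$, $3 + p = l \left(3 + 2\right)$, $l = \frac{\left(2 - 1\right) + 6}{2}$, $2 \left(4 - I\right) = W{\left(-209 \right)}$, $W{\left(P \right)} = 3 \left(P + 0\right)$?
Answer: $329$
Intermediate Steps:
$W{\left(P \right)} = 3 P$
$I = \frac{635}{2}$ ($I = 4 - \frac{3 \left(-209\right)}{2} = 4 - - \frac{627}{2} = 4 + \frac{627}{2} = \frac{635}{2} \approx 317.5$)
$l = \frac{7}{2}$ ($l = \left(1 + 6\right) \frac{1}{2} = 7 \cdot \frac{1}{2} = \frac{7}{2} \approx 3.5$)
$p = \frac{29}{2}$ ($p = -3 + \frac{7 \left(3 + 2\right)}{2} = -3 + \frac{7}{2} \cdot 5 = -3 + \frac{35}{2} = \frac{29}{2} \approx 14.5$)
$K{\left(d \right)} = \frac{23}{2}$ ($K{\left(d \right)} = -3 + \frac{29}{2} = \frac{23}{2}$)
$I + K{\left(154 \right)} = \frac{635}{2} + \frac{23}{2} = 329$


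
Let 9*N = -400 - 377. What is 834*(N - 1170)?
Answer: -1047782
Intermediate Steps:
N = -259/3 (N = (-400 - 377)/9 = (⅑)*(-777) = -259/3 ≈ -86.333)
834*(N - 1170) = 834*(-259/3 - 1170) = 834*(-3769/3) = -1047782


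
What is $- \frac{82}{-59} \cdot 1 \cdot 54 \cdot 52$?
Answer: $\frac{230256}{59} \approx 3902.6$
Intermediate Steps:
$- \frac{82}{-59} \cdot 1 \cdot 54 \cdot 52 = \left(-82\right) \left(- \frac{1}{59}\right) 54 \cdot 52 = \frac{82}{59} \cdot 54 \cdot 52 = \frac{4428}{59} \cdot 52 = \frac{230256}{59}$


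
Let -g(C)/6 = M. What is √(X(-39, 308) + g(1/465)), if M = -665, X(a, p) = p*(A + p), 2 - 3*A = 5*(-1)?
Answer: √896154/3 ≈ 315.55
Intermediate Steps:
A = 7/3 (A = ⅔ - 5*(-1)/3 = ⅔ - ⅓*(-5) = ⅔ + 5/3 = 7/3 ≈ 2.3333)
X(a, p) = p*(7/3 + p)
g(C) = 3990 (g(C) = -6*(-665) = 3990)
√(X(-39, 308) + g(1/465)) = √((⅓)*308*(7 + 3*308) + 3990) = √((⅓)*308*(7 + 924) + 3990) = √((⅓)*308*931 + 3990) = √(286748/3 + 3990) = √(298718/3) = √896154/3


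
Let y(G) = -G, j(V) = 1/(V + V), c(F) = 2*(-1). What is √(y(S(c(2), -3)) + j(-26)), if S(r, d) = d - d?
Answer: I*√13/26 ≈ 0.13867*I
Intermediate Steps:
c(F) = -2
S(r, d) = 0
j(V) = 1/(2*V)
√(y(S(c(2), -3)) + j(-26)) = √(-1*0 + (½)/(-26)) = √(0 + (½)*(-1/26)) = √(0 - 1/52) = √(-1/52) = I*√13/26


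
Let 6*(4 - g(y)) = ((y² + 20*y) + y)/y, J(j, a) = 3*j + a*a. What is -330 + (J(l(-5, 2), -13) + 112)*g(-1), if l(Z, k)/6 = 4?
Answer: -284/3 ≈ -94.667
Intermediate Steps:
l(Z, k) = 24 (l(Z, k) = 6*4 = 24)
J(j, a) = a² + 3*j (J(j, a) = 3*j + a² = a² + 3*j)
g(y) = 4 - (y² + 21*y)/(6*y) (g(y) = 4 - ((y² + 20*y) + y)/(6*y) = 4 - (y² + 21*y)/(6*y))
-330 + (J(l(-5, 2), -13) + 112)*g(-1) = -330 + (((-13)² + 3*24) + 112)*(½ - ⅙*(-1)) = -330 + ((169 + 72) + 112)*(½ + ⅙) = -330 + (241 + 112)*(⅔) = -330 + 353*(⅔) = -330 + 706/3 = -284/3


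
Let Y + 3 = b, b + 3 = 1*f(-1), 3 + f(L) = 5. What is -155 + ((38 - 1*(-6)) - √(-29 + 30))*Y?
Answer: -327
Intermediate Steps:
f(L) = 2 (f(L) = -3 + 5 = 2)
b = -1 (b = -3 + 1*2 = -3 + 2 = -1)
Y = -4 (Y = -3 - 1 = -4)
-155 + ((38 - 1*(-6)) - √(-29 + 30))*Y = -155 + ((38 - 1*(-6)) - √(-29 + 30))*(-4) = -155 + ((38 + 6) - √1)*(-4) = -155 + (44 - 1*1)*(-4) = -155 + (44 - 1)*(-4) = -155 + 43*(-4) = -155 - 172 = -327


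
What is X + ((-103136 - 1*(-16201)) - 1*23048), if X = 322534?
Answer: 212551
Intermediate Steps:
X + ((-103136 - 1*(-16201)) - 1*23048) = 322534 + ((-103136 - 1*(-16201)) - 1*23048) = 322534 + ((-103136 + 16201) - 23048) = 322534 + (-86935 - 23048) = 322534 - 109983 = 212551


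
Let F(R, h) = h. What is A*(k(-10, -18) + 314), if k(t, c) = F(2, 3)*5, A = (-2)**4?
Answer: 5264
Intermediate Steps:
A = 16
k(t, c) = 15 (k(t, c) = 3*5 = 15)
A*(k(-10, -18) + 314) = 16*(15 + 314) = 16*329 = 5264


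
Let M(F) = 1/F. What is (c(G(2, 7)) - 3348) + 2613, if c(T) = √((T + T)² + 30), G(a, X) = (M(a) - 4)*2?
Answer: -735 + √226 ≈ -719.97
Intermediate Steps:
G(a, X) = -8 + 2/a (G(a, X) = (1/a - 4)*2 = (-4 + 1/a)*2 = -8 + 2/a)
c(T) = √(30 + 4*T²) (c(T) = √((2*T)² + 30) = √(4*T² + 30) = √(30 + 4*T²))
(c(G(2, 7)) - 3348) + 2613 = (√(30 + 4*(-8 + 2/2)²) - 3348) + 2613 = (√(30 + 4*(-8 + 2*(½))²) - 3348) + 2613 = (√(30 + 4*(-8 + 1)²) - 3348) + 2613 = (√(30 + 4*(-7)²) - 3348) + 2613 = (√(30 + 4*49) - 3348) + 2613 = (√(30 + 196) - 3348) + 2613 = (√226 - 3348) + 2613 = (-3348 + √226) + 2613 = -735 + √226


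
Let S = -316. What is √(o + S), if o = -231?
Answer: I*√547 ≈ 23.388*I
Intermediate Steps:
√(o + S) = √(-231 - 316) = √(-547) = I*√547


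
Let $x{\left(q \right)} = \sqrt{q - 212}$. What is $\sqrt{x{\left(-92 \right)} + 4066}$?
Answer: $\sqrt{4066 + 4 i \sqrt{19}} \approx 63.765 + 0.1367 i$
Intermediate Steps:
$x{\left(q \right)} = \sqrt{-212 + q}$
$\sqrt{x{\left(-92 \right)} + 4066} = \sqrt{\sqrt{-212 - 92} + 4066} = \sqrt{\sqrt{-304} + 4066} = \sqrt{4 i \sqrt{19} + 4066} = \sqrt{4066 + 4 i \sqrt{19}}$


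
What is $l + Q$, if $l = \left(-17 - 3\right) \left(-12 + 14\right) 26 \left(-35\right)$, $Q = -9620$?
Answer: $26780$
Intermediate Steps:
$l = 36400$ ($l = \left(-20\right) 2 \cdot 26 \left(-35\right) = \left(-40\right) 26 \left(-35\right) = \left(-1040\right) \left(-35\right) = 36400$)
$l + Q = 36400 - 9620 = 26780$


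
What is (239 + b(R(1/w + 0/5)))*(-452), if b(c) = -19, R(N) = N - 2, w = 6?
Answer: -99440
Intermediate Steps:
R(N) = -2 + N
(239 + b(R(1/w + 0/5)))*(-452) = (239 - 19)*(-452) = 220*(-452) = -99440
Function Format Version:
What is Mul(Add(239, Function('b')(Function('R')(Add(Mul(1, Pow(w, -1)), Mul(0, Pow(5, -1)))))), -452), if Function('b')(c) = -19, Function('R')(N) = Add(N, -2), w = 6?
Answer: -99440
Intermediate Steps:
Function('R')(N) = Add(-2, N)
Mul(Add(239, Function('b')(Function('R')(Add(Mul(1, Pow(w, -1)), Mul(0, Pow(5, -1)))))), -452) = Mul(Add(239, -19), -452) = Mul(220, -452) = -99440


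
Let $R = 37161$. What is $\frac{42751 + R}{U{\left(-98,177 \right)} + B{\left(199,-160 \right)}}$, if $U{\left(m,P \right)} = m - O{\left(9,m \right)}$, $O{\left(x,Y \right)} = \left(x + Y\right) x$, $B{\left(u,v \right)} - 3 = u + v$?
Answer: $\frac{79912}{745} \approx 107.26$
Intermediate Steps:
$B{\left(u,v \right)} = 3 + u + v$ ($B{\left(u,v \right)} = 3 + \left(u + v\right) = 3 + u + v$)
$O{\left(x,Y \right)} = x \left(Y + x\right)$ ($O{\left(x,Y \right)} = \left(Y + x\right) x = x \left(Y + x\right)$)
$U{\left(m,P \right)} = -81 - 8 m$ ($U{\left(m,P \right)} = m - 9 \left(m + 9\right) = m - 9 \left(9 + m\right) = m - \left(81 + 9 m\right) = -81 - 8 m$)
$\frac{42751 + R}{U{\left(-98,177 \right)} + B{\left(199,-160 \right)}} = \frac{42751 + 37161}{\left(-81 - -784\right) + \left(3 + 199 - 160\right)} = \frac{79912}{\left(-81 + 784\right) + 42} = \frac{79912}{703 + 42} = \frac{79912}{745}$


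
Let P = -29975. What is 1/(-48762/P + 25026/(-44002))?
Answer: 659479975/697735587 ≈ 0.94517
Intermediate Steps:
1/(-48762/P + 25026/(-44002)) = 1/(-48762/(-29975) + 25026/(-44002)) = 1/(-48762*(-1/29975) + 25026*(-1/44002)) = 1/(48762/29975 - 12513/22001) = 1/(697735587/659479975) = 659479975/697735587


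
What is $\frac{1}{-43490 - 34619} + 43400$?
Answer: $\frac{3389930599}{78109} \approx 43400.0$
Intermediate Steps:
$\frac{1}{-43490 - 34619} + 43400 = \frac{1}{-78109} + 43400 = - \frac{1}{78109} + 43400 = \frac{3389930599}{78109}$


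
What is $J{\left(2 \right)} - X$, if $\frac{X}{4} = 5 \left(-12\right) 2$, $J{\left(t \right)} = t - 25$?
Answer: $457$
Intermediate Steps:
$J{\left(t \right)} = -25 + t$
$X = -480$ ($X = 4 \cdot 5 \left(-12\right) 2 = 4 \left(\left(-60\right) 2\right) = 4 \left(-120\right) = -480$)
$J{\left(2 \right)} - X = \left(-25 + 2\right) - -480 = -23 + 480 = 457$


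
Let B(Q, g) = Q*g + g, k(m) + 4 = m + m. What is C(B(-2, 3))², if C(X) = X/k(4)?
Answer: 9/16 ≈ 0.56250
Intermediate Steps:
k(m) = -4 + 2*m (k(m) = -4 + (m + m) = -4 + 2*m)
B(Q, g) = g + Q*g
C(X) = X/4 (C(X) = X/(-4 + 2*4) = X/(-4 + 8) = X/4)
C(B(-2, 3))² = ((3*(1 - 2))/4)² = ((3*(-1))/4)² = ((¼)*(-3))² = (-¾)² = 9/16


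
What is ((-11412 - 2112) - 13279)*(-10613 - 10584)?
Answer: 568143191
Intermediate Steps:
((-11412 - 2112) - 13279)*(-10613 - 10584) = (-13524 - 13279)*(-21197) = -26803*(-21197) = 568143191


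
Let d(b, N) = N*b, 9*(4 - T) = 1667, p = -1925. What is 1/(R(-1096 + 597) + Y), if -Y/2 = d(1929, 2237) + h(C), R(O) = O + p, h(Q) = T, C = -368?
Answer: -9/77691668 ≈ -1.1584e-7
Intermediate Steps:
T = -1631/9 (T = 4 - ⅑*1667 = 4 - 1667/9 = -1631/9 ≈ -181.22)
h(Q) = -1631/9
R(O) = -1925 + O (R(O) = O - 1925 = -1925 + O)
Y = -77669852/9 (Y = -2*(2237*1929 - 1631/9) = -2*(4315173 - 1631/9) = -2*38834926/9 = -77669852/9 ≈ -8.6300e+6)
1/(R(-1096 + 597) + Y) = 1/((-1925 + (-1096 + 597)) - 77669852/9) = 1/((-1925 - 499) - 77669852/9) = 1/(-2424 - 77669852/9) = 1/(-77691668/9) = -9/77691668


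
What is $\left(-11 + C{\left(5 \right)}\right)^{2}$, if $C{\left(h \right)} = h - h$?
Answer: $121$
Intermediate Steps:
$C{\left(h \right)} = 0$
$\left(-11 + C{\left(5 \right)}\right)^{2} = \left(-11 + 0\right)^{2} = \left(-11\right)^{2} = 121$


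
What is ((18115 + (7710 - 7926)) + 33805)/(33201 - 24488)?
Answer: 51704/8713 ≈ 5.9341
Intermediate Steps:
((18115 + (7710 - 7926)) + 33805)/(33201 - 24488) = ((18115 - 216) + 33805)/8713 = (17899 + 33805)*(1/8713) = 51704*(1/8713) = 51704/8713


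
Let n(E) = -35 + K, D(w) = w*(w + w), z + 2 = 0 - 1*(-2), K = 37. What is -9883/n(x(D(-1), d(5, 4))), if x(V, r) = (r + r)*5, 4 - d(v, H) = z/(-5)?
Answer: -9883/2 ≈ -4941.5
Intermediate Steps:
z = 0 (z = -2 + (0 - 1*(-2)) = -2 + (0 + 2) = -2 + 2 = 0)
D(w) = 2*w² (D(w) = w*(2*w) = 2*w²)
d(v, H) = 4 (d(v, H) = 4 - 0/(-5) = 4 - 0*(-1)/5 = 4 - 1*0 = 4 + 0 = 4)
x(V, r) = 10*r (x(V, r) = (2*r)*5 = 10*r)
n(E) = 2 (n(E) = -35 + 37 = 2)
-9883/n(x(D(-1), d(5, 4))) = -9883/2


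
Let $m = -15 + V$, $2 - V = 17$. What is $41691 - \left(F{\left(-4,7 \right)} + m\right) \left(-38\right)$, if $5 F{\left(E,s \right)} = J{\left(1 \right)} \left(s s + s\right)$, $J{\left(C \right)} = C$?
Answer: $\frac{204883}{5} \approx 40977.0$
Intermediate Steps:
$V = -15$ ($V = 2 - 17 = -15$)
$m = -30$ ($m = -15 - 15 = -30$)
$F{\left(E,s \right)} = \frac{s}{5} + \frac{s^{2}}{5}$ ($F{\left(E,s \right)} = \frac{1 \left(s s + s\right)}{5} = \frac{1 \left(s^{2} + s\right)}{5} = \frac{1 \left(s + s^{2}\right)}{5} = \frac{s + s^{2}}{5} = \frac{s}{5} + \frac{s^{2}}{5}$)
$41691 - \left(F{\left(-4,7 \right)} + m\right) \left(-38\right) = 41691 - \left(\frac{1}{5} \cdot 7 \left(1 + 7\right) - 30\right) \left(-38\right) = 41691 - \left(\frac{1}{5} \cdot 7 \cdot 8 - 30\right) \left(-38\right) = 41691 - \left(\frac{56}{5} - 30\right) \left(-38\right) = 41691 - \left(- \frac{94}{5}\right) \left(-38\right) = 41691 - \frac{3572}{5} = \frac{204883}{5}$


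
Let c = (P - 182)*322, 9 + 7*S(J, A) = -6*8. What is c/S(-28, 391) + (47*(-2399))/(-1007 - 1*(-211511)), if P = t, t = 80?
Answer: 16130042237/3999576 ≈ 4032.9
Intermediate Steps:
P = 80
S(J, A) = -57/7 (S(J, A) = -9/7 + (-6*8)/7 = -9/7 + (⅐)*(-48) = -9/7 - 48/7 = -57/7)
c = -32844 (c = (80 - 182)*322 = -102*322 = -32844)
c/S(-28, 391) + (47*(-2399))/(-1007 - 1*(-211511)) = -32844/(-57/7) + (47*(-2399))/(-1007 - 1*(-211511)) = -32844*(-7/57) - 112753/(-1007 + 211511) = 76636/19 - 112753/210504 = 16130042237/3999576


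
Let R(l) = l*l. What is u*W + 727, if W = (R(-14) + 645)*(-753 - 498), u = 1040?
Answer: -1094173913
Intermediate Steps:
R(l) = l**2
W = -1052091 (W = ((-14)**2 + 645)*(-753 - 498) = (196 + 645)*(-1251) = 841*(-1251) = -1052091)
u*W + 727 = 1040*(-1052091) + 727 = -1094174640 + 727 = -1094173913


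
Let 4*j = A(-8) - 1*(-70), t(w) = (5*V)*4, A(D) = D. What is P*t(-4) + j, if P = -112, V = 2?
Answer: -8929/2 ≈ -4464.5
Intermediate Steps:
t(w) = 40 (t(w) = (5*2)*4 = 10*4 = 40)
j = 31/2 (j = (-8 - 1*(-70))/4 = (-8 + 70)/4 = (¼)*62 = 31/2 ≈ 15.500)
P*t(-4) + j = -112*40 + 31/2 = -4480 + 31/2 = -8929/2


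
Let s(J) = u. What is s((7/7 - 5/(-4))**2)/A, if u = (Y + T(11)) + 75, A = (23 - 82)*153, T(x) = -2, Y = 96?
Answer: -169/9027 ≈ -0.018722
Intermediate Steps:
A = -9027 (A = -59*153 = -9027)
u = 169 (u = (96 - 2) + 75 = 94 + 75 = 169)
s(J) = 169
s((7/7 - 5/(-4))**2)/A = 169/(-9027) = 169*(-1/9027) = -169/9027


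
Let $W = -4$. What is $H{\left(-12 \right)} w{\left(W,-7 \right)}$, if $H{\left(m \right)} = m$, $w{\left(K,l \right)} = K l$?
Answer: $-336$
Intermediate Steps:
$H{\left(-12 \right)} w{\left(W,-7 \right)} = - 12 \left(\left(-4\right) \left(-7\right)\right) = \left(-12\right) 28 = -336$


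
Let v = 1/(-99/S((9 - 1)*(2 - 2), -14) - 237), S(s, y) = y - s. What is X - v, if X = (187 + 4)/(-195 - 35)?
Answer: -611609/740370 ≈ -0.82609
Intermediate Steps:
v = -14/3219 (v = 1/(-99/(-14 - (9 - 1)*(2 - 2)) - 237) = 1/(-99/(-14 - 8*0) - 237) = 1/(-99/(-14 - 1*0) - 237) = 1/(-99/(-14 + 0) - 237) = 1/(-99/(-14) - 237) = 1/(-99*(-1/14) - 237) = 1/(99/14 - 237) = 1/(-3219/14) = -14/3219 ≈ -0.0043492)
X = -191/230 (X = 191/(-230) = 191*(-1/230) = -191/230 ≈ -0.83043)
X - v = -191/230 - 1*(-14/3219) = -191/230 + 14/3219 = -611609/740370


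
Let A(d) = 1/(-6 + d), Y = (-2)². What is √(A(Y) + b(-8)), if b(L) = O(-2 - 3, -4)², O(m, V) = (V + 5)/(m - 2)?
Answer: I*√94/14 ≈ 0.69253*I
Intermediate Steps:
Y = 4
O(m, V) = (5 + V)/(-2 + m)
b(L) = 1/49 (b(L) = ((5 - 4)/(-2 + (-2 - 3)))² = (1/(-2 - 5))² = (1/(-7))² = (-⅐*1)² = (-⅐)² = 1/49)
√(A(Y) + b(-8)) = √(1/(-6 + 4) + 1/49) = √(1/(-2) + 1/49) = √(-½ + 1/49) = √(-47/98) = I*√94/14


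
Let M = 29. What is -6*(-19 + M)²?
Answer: -600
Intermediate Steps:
-6*(-19 + M)² = -6*(-19 + 29)² = -6*10² = -6*100 = -600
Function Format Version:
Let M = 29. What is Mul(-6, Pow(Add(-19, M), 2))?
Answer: -600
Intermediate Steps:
Mul(-6, Pow(Add(-19, M), 2)) = Mul(-6, Pow(Add(-19, 29), 2)) = Mul(-6, Pow(10, 2)) = Mul(-6, 100) = -600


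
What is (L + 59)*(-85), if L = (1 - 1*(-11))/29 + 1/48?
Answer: -7032305/1392 ≈ -5051.9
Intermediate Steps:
L = 605/1392 (L = (1 + 11)*(1/29) + 1*(1/48) = 12*(1/29) + 1/48 = 12/29 + 1/48 = 605/1392 ≈ 0.43463)
(L + 59)*(-85) = (605/1392 + 59)*(-85) = (82733/1392)*(-85) = -7032305/1392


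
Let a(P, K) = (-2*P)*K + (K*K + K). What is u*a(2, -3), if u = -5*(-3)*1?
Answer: 270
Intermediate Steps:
u = 15 (u = 15*1 = 15)
a(P, K) = K + K² - 2*K*P (a(P, K) = -2*K*P + (K² + K) = -2*K*P + (K + K²) = K + K² - 2*K*P)
u*a(2, -3) = 15*(-3*(1 - 3 - 2*2)) = 15*(-3*(1 - 3 - 4)) = 15*(-3*(-6)) = 15*18 = 270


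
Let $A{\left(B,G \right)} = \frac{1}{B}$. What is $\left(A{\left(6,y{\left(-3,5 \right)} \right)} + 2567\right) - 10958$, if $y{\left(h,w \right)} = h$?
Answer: $- \frac{50345}{6} \approx -8390.8$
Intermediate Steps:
$\left(A{\left(6,y{\left(-3,5 \right)} \right)} + 2567\right) - 10958 = \left(\frac{1}{6} + 2567\right) - 10958 = \frac{15403}{6} - 10958 = - \frac{50345}{6}$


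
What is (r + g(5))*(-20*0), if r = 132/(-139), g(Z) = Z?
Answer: 0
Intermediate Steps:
r = -132/139 (r = 132*(-1/139) = -132/139 ≈ -0.94964)
(r + g(5))*(-20*0) = (-132/139 + 5)*(-20*0) = (563/139)*0 = 0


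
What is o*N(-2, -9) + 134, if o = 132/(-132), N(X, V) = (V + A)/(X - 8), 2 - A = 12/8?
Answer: 2663/20 ≈ 133.15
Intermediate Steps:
A = ½ (A = 2 - 12/8 = 2 - 1*3/2 = 2 - 3/2 = ½ ≈ 0.50000)
N(X, V) = (½ + V)/(-8 + X) (N(X, V) = (V + ½)/(X - 8) = (½ + V)/(-8 + X))
o = -1 (o = 132*(-1/132) = -1)
o*N(-2, -9) + 134 = -(½ - 9)/(-8 - 2) + 134 = -(-17)/((-10)*2) + 134 = -(-1)*(-17)/(10*2) + 134 = -1*17/20 + 134 = -17/20 + 134 = 2663/20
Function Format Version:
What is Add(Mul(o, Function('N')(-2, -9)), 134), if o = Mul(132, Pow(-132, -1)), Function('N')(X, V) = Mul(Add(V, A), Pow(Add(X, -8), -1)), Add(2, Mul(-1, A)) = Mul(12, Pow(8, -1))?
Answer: Rational(2663, 20) ≈ 133.15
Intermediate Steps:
A = Rational(1, 2) (A = Add(2, Mul(-1, Mul(12, Pow(8, -1)))) = Add(2, Mul(-1, Mul(12, Rational(1, 8)))) = Add(2, Mul(-1, Rational(3, 2))) = Add(2, Rational(-3, 2)) = Rational(1, 2) ≈ 0.50000)
Function('N')(X, V) = Mul(Pow(Add(-8, X), -1), Add(Rational(1, 2), V)) (Function('N')(X, V) = Mul(Add(V, Rational(1, 2)), Pow(Add(X, -8), -1)) = Mul(Add(Rational(1, 2), V), Pow(Add(-8, X), -1)) = Mul(Pow(Add(-8, X), -1), Add(Rational(1, 2), V)))
o = -1 (o = Mul(132, Rational(-1, 132)) = -1)
Add(Mul(o, Function('N')(-2, -9)), 134) = Add(Mul(-1, Mul(Pow(Add(-8, -2), -1), Add(Rational(1, 2), -9))), 134) = Add(Mul(-1, Mul(Pow(-10, -1), Rational(-17, 2))), 134) = Add(Mul(-1, Mul(Rational(-1, 10), Rational(-17, 2))), 134) = Add(Mul(-1, Rational(17, 20)), 134) = Add(Rational(-17, 20), 134) = Rational(2663, 20)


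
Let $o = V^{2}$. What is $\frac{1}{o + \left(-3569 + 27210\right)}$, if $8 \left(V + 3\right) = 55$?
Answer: $\frac{64}{1513985} \approx 4.2273 \cdot 10^{-5}$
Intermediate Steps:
$V = \frac{31}{8}$ ($V = -3 + \frac{1}{8} \cdot 55 = -3 + \frac{55}{8} = \frac{31}{8} \approx 3.875$)
$o = \frac{961}{64}$ ($o = \left(\frac{31}{8}\right)^{2} = \frac{961}{64} \approx 15.016$)
$\frac{1}{o + \left(-3569 + 27210\right)} = \frac{1}{\frac{961}{64} + \left(-3569 + 27210\right)} = \frac{1}{\frac{961}{64} + 23641} = \frac{1}{\frac{1513985}{64}} = \frac{64}{1513985}$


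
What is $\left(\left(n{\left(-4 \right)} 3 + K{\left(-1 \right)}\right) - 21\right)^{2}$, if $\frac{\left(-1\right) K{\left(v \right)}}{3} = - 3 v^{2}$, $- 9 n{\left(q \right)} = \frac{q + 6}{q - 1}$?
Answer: $\frac{31684}{225} \approx 140.82$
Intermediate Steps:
$n{\left(q \right)} = - \frac{6 + q}{9 \left(-1 + q\right)}$ ($n{\left(q \right)} = - \frac{\left(q + 6\right) \frac{1}{q - 1}}{9} = - \frac{\left(6 + q\right) \frac{1}{-1 + q}}{9} = - \frac{\frac{1}{-1 + q} \left(6 + q\right)}{9} = - \frac{6 + q}{9 \left(-1 + q\right)}$)
$K{\left(v \right)} = 9 v^{2}$ ($K{\left(v \right)} = - 3 \left(- 3 v^{2}\right) = 9 v^{2}$)
$\left(\left(n{\left(-4 \right)} 3 + K{\left(-1 \right)}\right) - 21\right)^{2} = \left(\left(\frac{-6 - -4}{9 \left(-1 - 4\right)} 3 + 9 \left(-1\right)^{2}\right) - 21\right)^{2} = \left(\left(\frac{-6 + 4}{9 \left(-5\right)} 3 + 9 \cdot 1\right) - 21\right)^{2} = \left(\left(\frac{1}{9} \left(- \frac{1}{5}\right) \left(-2\right) 3 + 9\right) - 21\right)^{2} = \left(\left(\frac{2}{45} \cdot 3 + 9\right) - 21\right)^{2} = \left(\left(\frac{2}{15} + 9\right) - 21\right)^{2} = \left(\frac{137}{15} - 21\right)^{2} = \left(- \frac{178}{15}\right)^{2} = \frac{31684}{225}$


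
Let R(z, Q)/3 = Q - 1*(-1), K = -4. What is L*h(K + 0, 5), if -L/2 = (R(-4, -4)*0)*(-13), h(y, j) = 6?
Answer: 0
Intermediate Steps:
R(z, Q) = 3 + 3*Q (R(z, Q) = 3*(Q - 1*(-1)) = 3*(Q + 1) = 3*(1 + Q) = 3 + 3*Q)
L = 0 (L = -2*(3 + 3*(-4))*0*(-13) = -2*(3 - 12)*0*(-13) = -2*(-9*0)*(-13) = -0*(-13) = -2*0 = 0)
L*h(K + 0, 5) = 0*6 = 0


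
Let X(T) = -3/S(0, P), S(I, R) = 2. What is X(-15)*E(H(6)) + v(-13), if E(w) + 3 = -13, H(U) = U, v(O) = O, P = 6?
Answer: 11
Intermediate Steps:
X(T) = -3/2
E(w) = -16 (E(w) = -3 - 13 = -16)
X(-15)*E(H(6)) + v(-13) = -3/2*(-16) - 13 = 24 - 13 = 11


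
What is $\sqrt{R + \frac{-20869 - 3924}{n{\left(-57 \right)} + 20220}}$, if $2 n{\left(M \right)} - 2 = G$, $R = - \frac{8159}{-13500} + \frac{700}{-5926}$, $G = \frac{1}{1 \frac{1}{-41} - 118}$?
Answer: $\frac{i \sqrt{1028052203446630359962680335}}{37276427282850} \approx 0.86015 i$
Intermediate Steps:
$G = - \frac{41}{4839}$ ($G = \frac{1}{1 \left(- \frac{1}{41}\right) - 118} = \frac{1}{- \frac{1}{41} - 118} = \frac{1}{- \frac{4839}{41}} = - \frac{41}{4839} \approx -0.0084728$)
$R = \frac{19450117}{40000500}$ ($R = \left(-8159\right) \left(- \frac{1}{13500}\right) + 700 \left(- \frac{1}{5926}\right) = \frac{8159}{13500} - \frac{350}{2963} = \frac{19450117}{40000500} \approx 0.48625$)
$n{\left(M \right)} = \frac{9637}{9678}$ ($n{\left(M \right)} = 1 + \frac{1}{2} \left(- \frac{41}{4839}\right) = 1 - \frac{41}{9678} = \frac{9637}{9678}$)
$\sqrt{R + \frac{-20869 - 3924}{n{\left(-57 \right)} + 20220}} = \sqrt{\frac{19450117}{40000500} + \frac{-20869 - 3924}{\frac{9637}{9678} + 20220}} = \sqrt{\frac{19450117}{40000500} - \frac{24793}{\frac{195698797}{9678}}} = \sqrt{\frac{19450117}{40000500} - \frac{239946654}{195698797}} = \sqrt{- \frac{5791621634917751}{7828049729398500}} = \frac{i \sqrt{1028052203446630359962680335}}{37276427282850}$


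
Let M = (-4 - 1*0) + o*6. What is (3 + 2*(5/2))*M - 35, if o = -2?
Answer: -163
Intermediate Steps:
M = -16 (M = (-4 - 1*0) - 2*6 = (-4 + 0) - 12 = -4 - 12 = -16)
(3 + 2*(5/2))*M - 35 = (3 + 2*(5/2))*(-16) - 35 = (3 + 5)*(-16) - 35 = 8*(-16) - 35 = -128 - 35 = -163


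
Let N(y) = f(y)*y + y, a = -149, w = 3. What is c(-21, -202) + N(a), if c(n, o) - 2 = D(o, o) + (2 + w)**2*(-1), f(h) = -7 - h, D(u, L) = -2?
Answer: -21332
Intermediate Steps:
N(y) = y + y*(-7 - y) (N(y) = (-7 - y)*y + y = y*(-7 - y) + y = y + y*(-7 - y))
c(n, o) = -25 (c(n, o) = 2 + (-2 + (2 + 3)**2*(-1)) = 2 + (-2 + 5**2*(-1)) = 2 + (-2 + 25*(-1)) = 2 + (-2 - 25) = 2 - 27 = -25)
c(-21, -202) + N(a) = -25 - 1*(-149)*(6 - 149) = -25 - 1*(-149)*(-143) = -25 - 21307 = -21332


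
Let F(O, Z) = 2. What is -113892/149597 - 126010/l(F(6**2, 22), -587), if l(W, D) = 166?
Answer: -9434812021/12416551 ≈ -759.86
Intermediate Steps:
-113892/149597 - 126010/l(F(6**2, 22), -587) = -113892/149597 - 126010/166 = -113892*1/149597 - 126010*1/166 = -113892/149597 - 63005/83 = -9434812021/12416551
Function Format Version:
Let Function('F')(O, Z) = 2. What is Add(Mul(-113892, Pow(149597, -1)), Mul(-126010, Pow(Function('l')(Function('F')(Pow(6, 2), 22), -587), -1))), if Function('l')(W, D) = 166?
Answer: Rational(-9434812021, 12416551) ≈ -759.86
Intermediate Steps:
Add(Mul(-113892, Pow(149597, -1)), Mul(-126010, Pow(Function('l')(Function('F')(Pow(6, 2), 22), -587), -1))) = Add(Mul(-113892, Pow(149597, -1)), Mul(-126010, Pow(166, -1))) = Add(Mul(-113892, Rational(1, 149597)), Mul(-126010, Rational(1, 166))) = Add(Rational(-113892, 149597), Rational(-63005, 83)) = Rational(-9434812021, 12416551)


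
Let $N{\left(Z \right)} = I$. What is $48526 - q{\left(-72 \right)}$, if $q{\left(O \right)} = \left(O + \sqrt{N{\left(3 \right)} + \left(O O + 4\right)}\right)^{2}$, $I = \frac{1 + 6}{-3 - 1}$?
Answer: $\frac{152623}{4} + 216 \sqrt{2305} \approx 48526.0$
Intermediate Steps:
$I = - \frac{7}{4}$ ($I = \frac{7}{-4} = 7 \left(- \frac{1}{4}\right) = - \frac{7}{4} \approx -1.75$)
$N{\left(Z \right)} = - \frac{7}{4}$
$q{\left(O \right)} = \left(O + \sqrt{\frac{9}{4} + O^{2}}\right)^{2}$ ($q{\left(O \right)} = \left(O + \sqrt{- \frac{7}{4} + \left(O O + 4\right)}\right)^{2} = \left(O + \sqrt{- \frac{7}{4} + \left(O^{2} + 4\right)}\right)^{2} = \left(O + \sqrt{- \frac{7}{4} + \left(4 + O^{2}\right)}\right)^{2} = \left(O + \sqrt{\frac{9}{4} + O^{2}}\right)^{2}$)
$48526 - q{\left(-72 \right)} = 48526 - \frac{\left(\sqrt{9 + 4 \left(-72\right)^{2}} + 2 \left(-72\right)\right)^{2}}{4} = 48526 - \frac{\left(\sqrt{9 + 4 \cdot 5184} - 144\right)^{2}}{4} = 48526 - \frac{\left(\sqrt{9 + 20736} - 144\right)^{2}}{4} = 48526 - \frac{\left(\sqrt{20745} - 144\right)^{2}}{4} = 48526 - \frac{\left(3 \sqrt{2305} - 144\right)^{2}}{4} = 48526 - \frac{\left(-144 + 3 \sqrt{2305}\right)^{2}}{4}$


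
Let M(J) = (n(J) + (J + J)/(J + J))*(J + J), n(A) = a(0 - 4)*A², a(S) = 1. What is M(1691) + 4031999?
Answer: 9674800123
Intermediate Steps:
n(A) = A² (n(A) = 1*A² = A²)
M(J) = 2*J*(1 + J²) (M(J) = (J² + (J + J)/(J + J))*(J + J) = (J² + (2*J)/((2*J)))*(2*J) = (J² + (2*J)*(1/(2*J)))*(2*J) = (J² + 1)*(2*J) = (1 + J²)*(2*J) = 2*J*(1 + J²))
M(1691) + 4031999 = 2*1691*(1 + 1691²) + 4031999 = 2*1691*(1 + 2859481) + 4031999 = 2*1691*2859482 + 4031999 = 9670768124 + 4031999 = 9674800123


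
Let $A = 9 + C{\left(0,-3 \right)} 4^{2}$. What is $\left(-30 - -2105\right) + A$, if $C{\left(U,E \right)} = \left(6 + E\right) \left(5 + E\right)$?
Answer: $2180$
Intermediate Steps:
$C{\left(U,E \right)} = \left(5 + E\right) \left(6 + E\right)$
$A = 105$ ($A = 9 + \left(30 + \left(-3\right)^{2} + 11 \left(-3\right)\right) 4^{2} = 9 + \left(30 + 9 - 33\right) 16 = 9 + 6 \cdot 16 = 9 + 96 = 105$)
$\left(-30 - -2105\right) + A = \left(-30 - -2105\right) + 105 = \left(-30 + 2105\right) + 105 = 2075 + 105 = 2180$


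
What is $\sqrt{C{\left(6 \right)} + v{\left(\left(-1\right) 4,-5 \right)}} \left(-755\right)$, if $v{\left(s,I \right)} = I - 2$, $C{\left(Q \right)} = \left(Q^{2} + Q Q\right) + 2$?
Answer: $- 755 \sqrt{67} \approx -6179.9$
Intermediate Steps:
$C{\left(Q \right)} = 2 + 2 Q^{2}$ ($C{\left(Q \right)} = \left(Q^{2} + Q^{2}\right) + 2 = 2 Q^{2} + 2 = 2 + 2 Q^{2}$)
$v{\left(s,I \right)} = -2 + I$
$\sqrt{C{\left(6 \right)} + v{\left(\left(-1\right) 4,-5 \right)}} \left(-755\right) = \sqrt{\left(2 + 2 \cdot 6^{2}\right) - 7} \left(-755\right) = \sqrt{\left(2 + 2 \cdot 36\right) - 7} \left(-755\right) = \sqrt{\left(2 + 72\right) - 7} \left(-755\right) = \sqrt{74 - 7} \left(-755\right) = \sqrt{67} \left(-755\right) = - 755 \sqrt{67}$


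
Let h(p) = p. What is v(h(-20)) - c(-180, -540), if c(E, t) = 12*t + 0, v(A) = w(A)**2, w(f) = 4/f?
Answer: 162001/25 ≈ 6480.0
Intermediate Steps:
v(A) = 16/A**2 (v(A) = (4/A)**2 = 16/A**2)
c(E, t) = 12*t
v(h(-20)) - c(-180, -540) = 16/(-20)**2 - 12*(-540) = 16*(1/400) - 1*(-6480) = 1/25 + 6480 = 162001/25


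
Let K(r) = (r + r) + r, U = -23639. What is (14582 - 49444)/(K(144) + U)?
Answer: 34862/23207 ≈ 1.5022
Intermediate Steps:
K(r) = 3*r (K(r) = 2*r + r = 3*r)
(14582 - 49444)/(K(144) + U) = (14582 - 49444)/(3*144 - 23639) = -34862/(432 - 23639) = -34862/(-23207) = -34862*(-1/23207) = 34862/23207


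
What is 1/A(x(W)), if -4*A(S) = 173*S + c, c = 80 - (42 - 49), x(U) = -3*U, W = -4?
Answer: -4/2163 ≈ -0.0018493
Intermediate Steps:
c = 87 (c = 80 - 1*(-7) = 80 + 7 = 87)
A(S) = -87/4 - 173*S/4 (A(S) = -(173*S + 87)/4 = -(87 + 173*S)/4 = -87/4 - 173*S/4)
1/A(x(W)) = 1/(-87/4 - (-519)*(-4)/4) = 1/(-87/4 - 173/4*12) = 1/(-87/4 - 519) = 1/(-2163/4) = -4/2163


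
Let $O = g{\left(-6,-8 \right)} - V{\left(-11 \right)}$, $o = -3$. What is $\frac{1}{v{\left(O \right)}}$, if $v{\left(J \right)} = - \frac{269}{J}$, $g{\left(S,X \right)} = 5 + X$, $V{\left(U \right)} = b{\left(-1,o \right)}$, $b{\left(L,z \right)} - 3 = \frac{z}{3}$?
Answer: $\frac{5}{269} \approx 0.018587$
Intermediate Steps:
$b{\left(L,z \right)} = 3 + \frac{z}{3}$
$V{\left(U \right)} = 2$ ($V{\left(U \right)} = 3 + \frac{1}{3} \left(-3\right) = 3 - 1 = 2$)
$O = -5$ ($O = \left(5 - 8\right) - 2 = -3 - 2 = -5$)
$\frac{1}{v{\left(O \right)}} = \frac{1}{\left(-269\right) \frac{1}{-5}} = \frac{1}{\left(-269\right) \left(- \frac{1}{5}\right)} = \frac{1}{\frac{269}{5}} = \frac{5}{269}$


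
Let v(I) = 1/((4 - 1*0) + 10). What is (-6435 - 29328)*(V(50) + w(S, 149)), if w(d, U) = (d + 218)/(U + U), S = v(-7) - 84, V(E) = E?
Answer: -1075326993/596 ≈ -1.8042e+6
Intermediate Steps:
v(I) = 1/14 (v(I) = 1/((4 + 0) + 10) = 1/(4 + 10) = 1/14)
S = -1175/14 (S = 1/14 - 84 = -1175/14 ≈ -83.929)
w(d, U) = (218 + d)/(2*U) (w(d, U) = (218 + d)/((2*U)) = (218 + d)*(1/(2*U)) = (218 + d)/(2*U))
(-6435 - 29328)*(V(50) + w(S, 149)) = (-6435 - 29328)*(50 + (½)*(218 - 1175/14)/149) = -35763*(50 + (½)*(1/149)*(1877/14)) = -35763*(50 + 1877/4172) = -35763*210477/4172 = -1075326993/596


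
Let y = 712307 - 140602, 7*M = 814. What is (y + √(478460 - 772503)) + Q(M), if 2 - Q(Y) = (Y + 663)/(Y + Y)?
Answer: 930733541/1628 + I*√294043 ≈ 5.717e+5 + 542.26*I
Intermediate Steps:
M = 814/7 (M = (⅐)*814 = 814/7 ≈ 116.29)
Q(Y) = 2 - (663 + Y)/(2*Y) (Q(Y) = 2 - (Y + 663)/(Y + Y) = 2 - (663 + Y)/(2*Y))
y = 571705
(y + √(478460 - 772503)) + Q(M) = (571705 + √(478460 - 772503)) + 3*(-221 + 814/7)/(2*(814/7)) = (571705 + √(-294043)) + (3/2)*(7/814)*(-733/7) = (571705 + I*√294043) - 2199/1628 = 930733541/1628 + I*√294043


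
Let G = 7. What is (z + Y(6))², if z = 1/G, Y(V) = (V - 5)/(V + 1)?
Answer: 4/49 ≈ 0.081633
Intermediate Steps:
Y(V) = (-5 + V)/(1 + V)
z = ⅐ (z = 1/7 = ⅐ ≈ 0.14286)
(z + Y(6))² = (⅐ + (-5 + 6)/(1 + 6))² = (⅐ + 1/7)² = (⅐ + (⅐)*1)² = (⅐ + ⅐)² = (2/7)² = 4/49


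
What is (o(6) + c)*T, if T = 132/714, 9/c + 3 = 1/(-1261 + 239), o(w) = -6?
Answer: -607200/364973 ≈ -1.6637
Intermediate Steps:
c = -9198/3067 (c = 9/(-3 + 1/(-1261 + 239)) = 9/(-3 + 1/(-1022)) = 9/(-3 - 1/1022) = 9/(-3067/1022) = 9*(-1022/3067) = -9198/3067 ≈ -2.9990)
T = 22/119 (T = 132*(1/714) = 22/119 ≈ 0.18487)
(o(6) + c)*T = (-6 - 9198/3067)*(22/119) = -27600/3067*22/119 = -607200/364973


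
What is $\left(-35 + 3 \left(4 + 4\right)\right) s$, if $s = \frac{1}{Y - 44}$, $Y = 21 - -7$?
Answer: $\frac{11}{16} \approx 0.6875$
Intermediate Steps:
$Y = 28$ ($Y = 21 + 7 = 28$)
$s = - \frac{1}{16}$ ($s = \frac{1}{28 - 44} = \frac{1}{-16} = - \frac{1}{16} \approx -0.0625$)
$\left(-35 + 3 \left(4 + 4\right)\right) s = \left(-35 + 3 \left(4 + 4\right)\right) \left(- \frac{1}{16}\right) = \left(-35 + 3 \cdot 8\right) \left(- \frac{1}{16}\right) = \left(-35 + 24\right) \left(- \frac{1}{16}\right) = \left(-11\right) \left(- \frac{1}{16}\right) = \frac{11}{16}$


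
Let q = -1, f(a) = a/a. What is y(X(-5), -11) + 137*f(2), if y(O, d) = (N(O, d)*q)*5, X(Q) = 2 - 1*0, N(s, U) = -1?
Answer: 142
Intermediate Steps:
f(a) = 1
X(Q) = 2 (X(Q) = 2 + 0 = 2)
y(O, d) = 5 (y(O, d) = -1*(-1)*5 = 1*5 = 5)
y(X(-5), -11) + 137*f(2) = 5 + 137*1 = 5 + 137 = 142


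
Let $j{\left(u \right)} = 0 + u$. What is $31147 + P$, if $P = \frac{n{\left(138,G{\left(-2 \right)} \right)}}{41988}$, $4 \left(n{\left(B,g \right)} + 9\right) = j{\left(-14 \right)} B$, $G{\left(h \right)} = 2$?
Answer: $\frac{108983312}{3499} \approx 31147.0$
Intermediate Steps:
$j{\left(u \right)} = u$
$n{\left(B,g \right)} = -9 - \frac{7 B}{2}$ ($n{\left(B,g \right)} = -9 + \frac{\left(-14\right) B}{4} = -9 - \frac{7 B}{2}$)
$P = - \frac{41}{3499}$ ($P = \frac{-9 - 483}{41988} = \left(-9 - 483\right) \frac{1}{41988} = \left(-492\right) \frac{1}{41988} = - \frac{41}{3499} \approx -0.011718$)
$31147 + P = 31147 - \frac{41}{3499} = \frac{108983312}{3499}$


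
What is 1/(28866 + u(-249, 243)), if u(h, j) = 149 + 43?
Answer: 1/29058 ≈ 3.4414e-5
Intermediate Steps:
u(h, j) = 192
1/(28866 + u(-249, 243)) = 1/(28866 + 192) = 1/29058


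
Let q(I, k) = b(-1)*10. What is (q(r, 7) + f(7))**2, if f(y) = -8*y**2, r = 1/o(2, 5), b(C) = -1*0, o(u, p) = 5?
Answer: 153664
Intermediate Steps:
b(C) = 0
r = 1/5 ≈ 0.20000
q(I, k) = 0 (q(I, k) = 0*10 = 0)
(q(r, 7) + f(7))**2 = (0 - 8*7**2)**2 = (0 - 8*49)**2 = (0 - 392)**2 = (-392)**2 = 153664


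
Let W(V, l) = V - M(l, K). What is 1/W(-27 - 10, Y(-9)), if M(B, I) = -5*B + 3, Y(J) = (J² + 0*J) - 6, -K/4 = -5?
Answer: 1/335 ≈ 0.0029851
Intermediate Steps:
K = 20 (K = -4*(-5) = 20)
Y(J) = -6 + J² (Y(J) = (J² + 0) - 6 = J² - 6 = -6 + J²)
M(B, I) = 3 - 5*B
W(V, l) = -3 + V + 5*l (W(V, l) = V - (3 - 5*l) = V + (-3 + 5*l) = -3 + V + 5*l)
1/W(-27 - 10, Y(-9)) = 1/(-3 + (-27 - 10) + 5*(-6 + (-9)²)) = 1/(-3 - 37 + 5*(-6 + 81)) = 1/(-3 - 37 + 5*75) = 1/(-3 - 37 + 375) = 1/335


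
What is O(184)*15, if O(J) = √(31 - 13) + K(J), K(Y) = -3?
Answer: -45 + 45*√2 ≈ 18.640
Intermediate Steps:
O(J) = -3 + 3*√2 (O(J) = √(31 - 13) - 3 = √18 - 3 = 3*√2 - 3 = -3 + 3*√2)
O(184)*15 = (-3 + 3*√2)*15 = -45 + 45*√2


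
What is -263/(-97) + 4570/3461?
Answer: 1353533/335717 ≈ 4.0318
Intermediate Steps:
-263/(-97) + 4570/3461 = -263*(-1/97) + 4570*(1/3461) = 263/97 + 4570/3461 = 1353533/335717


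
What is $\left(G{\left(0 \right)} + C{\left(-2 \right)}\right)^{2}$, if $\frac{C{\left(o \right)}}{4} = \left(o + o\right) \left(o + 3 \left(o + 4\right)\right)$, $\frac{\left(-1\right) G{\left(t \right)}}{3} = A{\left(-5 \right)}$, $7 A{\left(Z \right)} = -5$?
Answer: $\frac{187489}{49} \approx 3826.3$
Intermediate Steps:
$A{\left(Z \right)} = - \frac{5}{7}$ ($A{\left(Z \right)} = \frac{1}{7} \left(-5\right) = - \frac{5}{7}$)
$G{\left(t \right)} = \frac{15}{7}$ ($G{\left(t \right)} = \left(-3\right) \left(- \frac{5}{7}\right) = \frac{15}{7}$)
$C{\left(o \right)} = 8 o \left(12 + 4 o\right)$ ($C{\left(o \right)} = 4 \left(o + o\right) \left(o + 3 \left(o + 4\right)\right) = 4 \cdot 2 o \left(o + 3 \left(4 + o\right)\right) = 4 \cdot 2 o \left(o + \left(12 + 3 o\right)\right) = 4 \cdot 2 o \left(12 + 4 o\right) = 8 o \left(12 + 4 o\right)$)
$\left(G{\left(0 \right)} + C{\left(-2 \right)}\right)^{2} = \left(\frac{15}{7} + 32 \left(-2\right) \left(3 - 2\right)\right)^{2} = \left(\frac{15}{7} + 32 \left(-2\right) 1\right)^{2} = \left(\frac{15}{7} - 64\right)^{2} = \left(- \frac{433}{7}\right)^{2} = \frac{187489}{49}$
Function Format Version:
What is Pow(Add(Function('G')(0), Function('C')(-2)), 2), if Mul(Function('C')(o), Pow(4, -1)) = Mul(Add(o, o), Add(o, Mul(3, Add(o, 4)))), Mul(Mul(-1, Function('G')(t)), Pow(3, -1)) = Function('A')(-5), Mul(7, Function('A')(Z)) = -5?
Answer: Rational(187489, 49) ≈ 3826.3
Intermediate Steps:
Function('A')(Z) = Rational(-5, 7) (Function('A')(Z) = Mul(Rational(1, 7), -5) = Rational(-5, 7))
Function('G')(t) = Rational(15, 7) (Function('G')(t) = Mul(-3, Rational(-5, 7)) = Rational(15, 7))
Function('C')(o) = Mul(8, o, Add(12, Mul(4, o))) (Function('C')(o) = Mul(4, Mul(Add(o, o), Add(o, Mul(3, Add(o, 4))))) = Mul(4, Mul(Mul(2, o), Add(o, Mul(3, Add(4, o))))) = Mul(4, Mul(Mul(2, o), Add(o, Add(12, Mul(3, o))))) = Mul(4, Mul(Mul(2, o), Add(12, Mul(4, o)))) = Mul(4, Mul(2, o, Add(12, Mul(4, o)))) = Mul(8, o, Add(12, Mul(4, o))))
Pow(Add(Function('G')(0), Function('C')(-2)), 2) = Pow(Add(Rational(15, 7), Mul(32, -2, Add(3, -2))), 2) = Pow(Add(Rational(15, 7), Mul(32, -2, 1)), 2) = Pow(Add(Rational(15, 7), -64), 2) = Pow(Rational(-433, 7), 2) = Rational(187489, 49)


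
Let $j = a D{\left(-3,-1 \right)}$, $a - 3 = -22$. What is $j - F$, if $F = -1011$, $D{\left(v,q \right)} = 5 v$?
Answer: $1296$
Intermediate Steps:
$a = -19$ ($a = 3 - 22 = -19$)
$j = 285$ ($j = - 19 \cdot 5 \left(-3\right) = \left(-19\right) \left(-15\right) = 285$)
$j - F = 285 - -1011 = 285 + 1011 = 1296$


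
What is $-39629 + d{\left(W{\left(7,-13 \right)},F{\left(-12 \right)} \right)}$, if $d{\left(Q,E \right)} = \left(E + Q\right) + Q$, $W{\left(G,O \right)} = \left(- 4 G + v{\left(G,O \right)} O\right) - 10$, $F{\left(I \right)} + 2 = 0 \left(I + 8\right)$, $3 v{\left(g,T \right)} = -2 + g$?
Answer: $- \frac{119251}{3} \approx -39750.0$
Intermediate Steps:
$v{\left(g,T \right)} = - \frac{2}{3} + \frac{g}{3}$ ($v{\left(g,T \right)} = \frac{-2 + g}{3} = - \frac{2}{3} + \frac{g}{3}$)
$F{\left(I \right)} = -2$ ($F{\left(I \right)} = -2 + 0 \left(I + 8\right) = -2 + 0 \left(8 + I\right) = -2 + 0 = -2$)
$W{\left(G,O \right)} = -10 - 4 G + O \left(- \frac{2}{3} + \frac{G}{3}\right)$ ($W{\left(G,O \right)} = \left(- 4 G + \left(- \frac{2}{3} + \frac{G}{3}\right) O\right) - 10 = \left(- 4 G + O \left(- \frac{2}{3} + \frac{G}{3}\right)\right) - 10 = -10 - 4 G + O \left(- \frac{2}{3} + \frac{G}{3}\right)$)
$d{\left(Q,E \right)} = E + 2 Q$
$-39629 + d{\left(W{\left(7,-13 \right)},F{\left(-12 \right)} \right)} = -39629 + \left(-2 + 2 \left(-10 - 28 + \frac{1}{3} \left(-13\right) \left(-2 + 7\right)\right)\right) = -39629 + \left(-2 + 2 \left(-10 - 28 + \frac{1}{3} \left(-13\right) 5\right)\right) = -39629 + \left(-2 + 2 \left(-10 - 28 - \frac{65}{3}\right)\right) = -39629 + \left(-2 + 2 \left(- \frac{179}{3}\right)\right) = -39629 - \frac{364}{3} = - \frac{119251}{3}$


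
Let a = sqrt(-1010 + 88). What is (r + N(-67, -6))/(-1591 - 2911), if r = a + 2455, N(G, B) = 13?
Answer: -1234/2251 - I*sqrt(922)/4502 ≈ -0.5482 - 0.0067447*I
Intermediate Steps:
a = I*sqrt(922) (a = sqrt(-922) = I*sqrt(922) ≈ 30.364*I)
r = 2455 + I*sqrt(922) (r = I*sqrt(922) + 2455 = 2455 + I*sqrt(922) ≈ 2455.0 + 30.364*I)
(r + N(-67, -6))/(-1591 - 2911) = ((2455 + I*sqrt(922)) + 13)/(-1591 - 2911) = (2468 + I*sqrt(922))/(-4502) = (2468 + I*sqrt(922))*(-1/4502) = -1234/2251 - I*sqrt(922)/4502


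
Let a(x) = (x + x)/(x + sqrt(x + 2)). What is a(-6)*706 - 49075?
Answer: -239021/5 + 2118*I/5 ≈ -47804.0 + 423.6*I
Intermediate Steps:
a(x) = 2*x/(x + sqrt(2 + x)) (a(x) = (2*x)/(x + sqrt(2 + x)) = 2*x/(x + sqrt(2 + x)))
a(-6)*706 - 49075 = (2*(-6)/(-6 + sqrt(2 - 6)))*706 - 49075 = (2*(-6)/(-6 + sqrt(-4)))*706 - 49075 = (2*(-6)/(-6 + 2*I))*706 - 49075 = (2*(-6)*((-6 - 2*I)/40))*706 - 49075 = (9/5 + 3*I/5)*706 - 49075 = (6354/5 + 2118*I/5) - 49075 = -239021/5 + 2118*I/5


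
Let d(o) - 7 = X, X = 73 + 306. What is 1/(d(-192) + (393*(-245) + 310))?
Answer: -1/95589 ≈ -1.0461e-5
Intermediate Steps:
X = 379
d(o) = 386 (d(o) = 7 + 379 = 386)
1/(d(-192) + (393*(-245) + 310)) = 1/(386 + (393*(-245) + 310)) = 1/(386 + (-96285 + 310)) = 1/(386 - 95975) = 1/(-95589) = -1/95589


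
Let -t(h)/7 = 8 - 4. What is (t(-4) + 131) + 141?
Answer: 244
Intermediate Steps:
t(h) = -28 (t(h) = -7*(8 - 4) = -7*4 = -28)
(t(-4) + 131) + 141 = (-28 + 131) + 141 = 103 + 141 = 244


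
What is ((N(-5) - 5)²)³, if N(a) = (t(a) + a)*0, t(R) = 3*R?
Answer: 15625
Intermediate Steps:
N(a) = 0 (N(a) = (3*a + a)*0 = (4*a)*0 = 0)
((N(-5) - 5)²)³ = ((0 - 5)²)³ = ((-5)²)³ = 25³ = 15625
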